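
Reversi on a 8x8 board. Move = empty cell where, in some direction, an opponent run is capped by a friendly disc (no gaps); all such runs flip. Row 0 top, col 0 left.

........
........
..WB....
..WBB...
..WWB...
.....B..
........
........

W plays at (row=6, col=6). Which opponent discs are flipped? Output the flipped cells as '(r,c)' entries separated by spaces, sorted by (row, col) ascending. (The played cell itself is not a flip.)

Dir NW: opp run (5,5) (4,4) (3,3) capped by W -> flip
Dir N: first cell '.' (not opp) -> no flip
Dir NE: first cell '.' (not opp) -> no flip
Dir W: first cell '.' (not opp) -> no flip
Dir E: first cell '.' (not opp) -> no flip
Dir SW: first cell '.' (not opp) -> no flip
Dir S: first cell '.' (not opp) -> no flip
Dir SE: first cell '.' (not opp) -> no flip

Answer: (3,3) (4,4) (5,5)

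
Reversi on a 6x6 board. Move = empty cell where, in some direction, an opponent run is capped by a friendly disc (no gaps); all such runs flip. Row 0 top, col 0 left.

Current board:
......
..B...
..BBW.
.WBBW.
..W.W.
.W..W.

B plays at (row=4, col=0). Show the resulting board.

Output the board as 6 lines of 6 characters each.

Place B at (4,0); scan 8 dirs for brackets.
Dir NW: edge -> no flip
Dir N: first cell '.' (not opp) -> no flip
Dir NE: opp run (3,1) capped by B -> flip
Dir W: edge -> no flip
Dir E: first cell '.' (not opp) -> no flip
Dir SW: edge -> no flip
Dir S: first cell '.' (not opp) -> no flip
Dir SE: opp run (5,1), next=edge -> no flip
All flips: (3,1)

Answer: ......
..B...
..BBW.
.BBBW.
B.W.W.
.W..W.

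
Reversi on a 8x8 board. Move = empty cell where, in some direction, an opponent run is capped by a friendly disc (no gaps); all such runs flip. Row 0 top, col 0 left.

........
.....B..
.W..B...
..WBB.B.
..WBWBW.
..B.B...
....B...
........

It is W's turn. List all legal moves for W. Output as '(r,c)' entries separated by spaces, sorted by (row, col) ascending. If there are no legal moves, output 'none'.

Answer: (0,6) (1,4) (2,2) (2,6) (3,5) (6,2) (6,5) (7,4)

Derivation:
(0,4): no bracket -> illegal
(0,5): no bracket -> illegal
(0,6): flips 3 -> legal
(1,3): no bracket -> illegal
(1,4): flips 2 -> legal
(1,6): no bracket -> illegal
(2,2): flips 1 -> legal
(2,3): no bracket -> illegal
(2,5): no bracket -> illegal
(2,6): flips 1 -> legal
(2,7): no bracket -> illegal
(3,5): flips 2 -> legal
(3,7): no bracket -> illegal
(4,1): no bracket -> illegal
(4,7): no bracket -> illegal
(5,1): no bracket -> illegal
(5,3): no bracket -> illegal
(5,5): no bracket -> illegal
(5,6): no bracket -> illegal
(6,1): no bracket -> illegal
(6,2): flips 1 -> legal
(6,3): no bracket -> illegal
(6,5): flips 2 -> legal
(7,3): no bracket -> illegal
(7,4): flips 2 -> legal
(7,5): no bracket -> illegal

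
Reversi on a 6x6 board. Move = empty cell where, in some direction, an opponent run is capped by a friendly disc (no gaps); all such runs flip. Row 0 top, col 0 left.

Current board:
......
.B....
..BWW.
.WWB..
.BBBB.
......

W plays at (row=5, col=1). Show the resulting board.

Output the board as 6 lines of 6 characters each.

Answer: ......
.B....
..BWW.
.WWW..
.WWBB.
.W....

Derivation:
Place W at (5,1); scan 8 dirs for brackets.
Dir NW: first cell '.' (not opp) -> no flip
Dir N: opp run (4,1) capped by W -> flip
Dir NE: opp run (4,2) (3,3) capped by W -> flip
Dir W: first cell '.' (not opp) -> no flip
Dir E: first cell '.' (not opp) -> no flip
Dir SW: edge -> no flip
Dir S: edge -> no flip
Dir SE: edge -> no flip
All flips: (3,3) (4,1) (4,2)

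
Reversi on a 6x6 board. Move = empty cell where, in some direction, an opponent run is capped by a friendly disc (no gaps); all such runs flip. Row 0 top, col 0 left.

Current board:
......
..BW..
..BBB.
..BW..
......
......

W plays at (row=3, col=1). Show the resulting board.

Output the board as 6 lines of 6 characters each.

Place W at (3,1); scan 8 dirs for brackets.
Dir NW: first cell '.' (not opp) -> no flip
Dir N: first cell '.' (not opp) -> no flip
Dir NE: opp run (2,2) capped by W -> flip
Dir W: first cell '.' (not opp) -> no flip
Dir E: opp run (3,2) capped by W -> flip
Dir SW: first cell '.' (not opp) -> no flip
Dir S: first cell '.' (not opp) -> no flip
Dir SE: first cell '.' (not opp) -> no flip
All flips: (2,2) (3,2)

Answer: ......
..BW..
..WBB.
.WWW..
......
......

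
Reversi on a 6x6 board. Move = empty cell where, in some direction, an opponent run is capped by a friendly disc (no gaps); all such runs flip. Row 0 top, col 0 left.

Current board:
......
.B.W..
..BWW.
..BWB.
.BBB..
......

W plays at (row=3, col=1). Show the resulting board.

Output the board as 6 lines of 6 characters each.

Place W at (3,1); scan 8 dirs for brackets.
Dir NW: first cell '.' (not opp) -> no flip
Dir N: first cell '.' (not opp) -> no flip
Dir NE: opp run (2,2) capped by W -> flip
Dir W: first cell '.' (not opp) -> no flip
Dir E: opp run (3,2) capped by W -> flip
Dir SW: first cell '.' (not opp) -> no flip
Dir S: opp run (4,1), next='.' -> no flip
Dir SE: opp run (4,2), next='.' -> no flip
All flips: (2,2) (3,2)

Answer: ......
.B.W..
..WWW.
.WWWB.
.BBB..
......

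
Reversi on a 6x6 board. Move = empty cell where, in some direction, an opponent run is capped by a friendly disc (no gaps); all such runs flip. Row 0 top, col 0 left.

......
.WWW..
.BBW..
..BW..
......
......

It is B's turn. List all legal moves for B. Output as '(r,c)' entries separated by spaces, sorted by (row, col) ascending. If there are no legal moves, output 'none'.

Answer: (0,0) (0,1) (0,2) (0,3) (0,4) (1,4) (2,4) (3,4) (4,4)

Derivation:
(0,0): flips 1 -> legal
(0,1): flips 1 -> legal
(0,2): flips 1 -> legal
(0,3): flips 1 -> legal
(0,4): flips 1 -> legal
(1,0): no bracket -> illegal
(1,4): flips 1 -> legal
(2,0): no bracket -> illegal
(2,4): flips 1 -> legal
(3,4): flips 1 -> legal
(4,2): no bracket -> illegal
(4,3): no bracket -> illegal
(4,4): flips 1 -> legal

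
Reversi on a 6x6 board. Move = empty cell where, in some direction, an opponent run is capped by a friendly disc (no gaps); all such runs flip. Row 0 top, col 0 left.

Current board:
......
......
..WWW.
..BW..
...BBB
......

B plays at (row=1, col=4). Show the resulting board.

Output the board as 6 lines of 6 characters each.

Place B at (1,4); scan 8 dirs for brackets.
Dir NW: first cell '.' (not opp) -> no flip
Dir N: first cell '.' (not opp) -> no flip
Dir NE: first cell '.' (not opp) -> no flip
Dir W: first cell '.' (not opp) -> no flip
Dir E: first cell '.' (not opp) -> no flip
Dir SW: opp run (2,3) capped by B -> flip
Dir S: opp run (2,4), next='.' -> no flip
Dir SE: first cell '.' (not opp) -> no flip
All flips: (2,3)

Answer: ......
....B.
..WBW.
..BW..
...BBB
......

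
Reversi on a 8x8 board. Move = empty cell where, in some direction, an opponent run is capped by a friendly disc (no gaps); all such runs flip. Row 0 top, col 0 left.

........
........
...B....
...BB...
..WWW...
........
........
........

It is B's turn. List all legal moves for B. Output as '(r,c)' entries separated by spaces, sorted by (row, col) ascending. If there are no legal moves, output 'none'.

Answer: (5,1) (5,2) (5,3) (5,4) (5,5)

Derivation:
(3,1): no bracket -> illegal
(3,2): no bracket -> illegal
(3,5): no bracket -> illegal
(4,1): no bracket -> illegal
(4,5): no bracket -> illegal
(5,1): flips 1 -> legal
(5,2): flips 1 -> legal
(5,3): flips 1 -> legal
(5,4): flips 1 -> legal
(5,5): flips 1 -> legal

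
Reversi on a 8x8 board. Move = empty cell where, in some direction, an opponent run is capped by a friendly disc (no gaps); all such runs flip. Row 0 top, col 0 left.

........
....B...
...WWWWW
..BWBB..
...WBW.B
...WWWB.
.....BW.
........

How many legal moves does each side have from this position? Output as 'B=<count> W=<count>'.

Answer: B=15 W=13

Derivation:
-- B to move --
(1,2): flips 1 -> legal
(1,3): flips 1 -> legal
(1,5): flips 1 -> legal
(1,6): flips 1 -> legal
(1,7): flips 1 -> legal
(2,2): flips 1 -> legal
(3,6): flips 1 -> legal
(3,7): no bracket -> illegal
(4,2): flips 1 -> legal
(4,6): flips 1 -> legal
(5,2): flips 4 -> legal
(5,7): no bracket -> illegal
(6,2): flips 1 -> legal
(6,3): no bracket -> illegal
(6,4): flips 1 -> legal
(6,7): flips 1 -> legal
(7,5): no bracket -> illegal
(7,6): flips 1 -> legal
(7,7): flips 2 -> legal
B mobility = 15
-- W to move --
(0,3): flips 1 -> legal
(0,4): flips 1 -> legal
(0,5): flips 1 -> legal
(1,3): no bracket -> illegal
(1,5): no bracket -> illegal
(2,1): flips 1 -> legal
(2,2): no bracket -> illegal
(3,1): flips 1 -> legal
(3,6): flips 2 -> legal
(3,7): no bracket -> illegal
(4,1): flips 1 -> legal
(4,2): no bracket -> illegal
(4,6): flips 2 -> legal
(5,7): flips 1 -> legal
(6,4): flips 1 -> legal
(6,7): flips 1 -> legal
(7,4): no bracket -> illegal
(7,5): flips 1 -> legal
(7,6): flips 1 -> legal
W mobility = 13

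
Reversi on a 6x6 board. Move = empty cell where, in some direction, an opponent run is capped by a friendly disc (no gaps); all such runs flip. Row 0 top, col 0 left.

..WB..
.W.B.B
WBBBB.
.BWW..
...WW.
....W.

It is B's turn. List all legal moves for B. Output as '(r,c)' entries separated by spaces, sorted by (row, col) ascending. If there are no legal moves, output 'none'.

Answer: (0,0) (0,1) (3,4) (4,1) (4,2) (5,3) (5,5)

Derivation:
(0,0): flips 1 -> legal
(0,1): flips 2 -> legal
(1,0): no bracket -> illegal
(1,2): no bracket -> illegal
(3,0): no bracket -> illegal
(3,4): flips 2 -> legal
(3,5): no bracket -> illegal
(4,1): flips 1 -> legal
(4,2): flips 2 -> legal
(4,5): no bracket -> illegal
(5,2): no bracket -> illegal
(5,3): flips 2 -> legal
(5,5): flips 2 -> legal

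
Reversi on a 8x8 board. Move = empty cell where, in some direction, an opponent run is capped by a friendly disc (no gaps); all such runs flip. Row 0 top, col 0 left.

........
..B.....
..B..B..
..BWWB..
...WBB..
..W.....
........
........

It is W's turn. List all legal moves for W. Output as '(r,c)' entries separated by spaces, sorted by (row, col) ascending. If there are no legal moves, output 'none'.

Answer: (1,1) (1,6) (2,1) (3,1) (3,6) (4,6) (5,4) (5,5) (5,6)

Derivation:
(0,1): no bracket -> illegal
(0,2): no bracket -> illegal
(0,3): no bracket -> illegal
(1,1): flips 1 -> legal
(1,3): no bracket -> illegal
(1,4): no bracket -> illegal
(1,5): no bracket -> illegal
(1,6): flips 1 -> legal
(2,1): flips 1 -> legal
(2,3): no bracket -> illegal
(2,4): no bracket -> illegal
(2,6): no bracket -> illegal
(3,1): flips 1 -> legal
(3,6): flips 1 -> legal
(4,1): no bracket -> illegal
(4,2): no bracket -> illegal
(4,6): flips 2 -> legal
(5,3): no bracket -> illegal
(5,4): flips 1 -> legal
(5,5): flips 1 -> legal
(5,6): flips 1 -> legal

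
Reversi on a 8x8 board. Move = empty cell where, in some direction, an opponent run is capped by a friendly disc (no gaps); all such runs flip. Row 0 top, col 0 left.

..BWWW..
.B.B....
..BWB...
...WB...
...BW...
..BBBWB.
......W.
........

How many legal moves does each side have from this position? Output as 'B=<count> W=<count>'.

-- B to move --
(0,6): flips 3 -> legal
(1,2): flips 1 -> legal
(1,4): no bracket -> illegal
(1,5): no bracket -> illegal
(1,6): no bracket -> illegal
(3,2): flips 1 -> legal
(3,5): flips 1 -> legal
(4,2): flips 1 -> legal
(4,5): flips 1 -> legal
(4,6): no bracket -> illegal
(5,7): no bracket -> illegal
(6,4): no bracket -> illegal
(6,5): no bracket -> illegal
(6,7): no bracket -> illegal
(7,5): no bracket -> illegal
(7,6): flips 1 -> legal
(7,7): flips 4 -> legal
B mobility = 8
-- W to move --
(0,0): flips 2 -> legal
(0,1): flips 1 -> legal
(1,0): no bracket -> illegal
(1,2): no bracket -> illegal
(1,4): flips 2 -> legal
(1,5): flips 1 -> legal
(2,0): no bracket -> illegal
(2,1): flips 1 -> legal
(2,5): flips 1 -> legal
(3,1): flips 2 -> legal
(3,2): no bracket -> illegal
(3,5): flips 1 -> legal
(4,1): no bracket -> illegal
(4,2): flips 1 -> legal
(4,5): flips 1 -> legal
(4,6): flips 1 -> legal
(4,7): no bracket -> illegal
(5,1): flips 3 -> legal
(5,7): flips 1 -> legal
(6,1): no bracket -> illegal
(6,2): flips 1 -> legal
(6,3): flips 2 -> legal
(6,4): flips 1 -> legal
(6,5): no bracket -> illegal
(6,7): no bracket -> illegal
W mobility = 16

Answer: B=8 W=16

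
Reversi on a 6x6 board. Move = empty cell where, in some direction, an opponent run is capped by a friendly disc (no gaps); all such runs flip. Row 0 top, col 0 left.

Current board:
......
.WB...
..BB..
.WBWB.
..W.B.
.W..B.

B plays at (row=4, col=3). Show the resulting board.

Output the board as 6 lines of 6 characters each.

Answer: ......
.WB...
..BB..
.WBBB.
..WBB.
.W..B.

Derivation:
Place B at (4,3); scan 8 dirs for brackets.
Dir NW: first cell 'B' (not opp) -> no flip
Dir N: opp run (3,3) capped by B -> flip
Dir NE: first cell 'B' (not opp) -> no flip
Dir W: opp run (4,2), next='.' -> no flip
Dir E: first cell 'B' (not opp) -> no flip
Dir SW: first cell '.' (not opp) -> no flip
Dir S: first cell '.' (not opp) -> no flip
Dir SE: first cell 'B' (not opp) -> no flip
All flips: (3,3)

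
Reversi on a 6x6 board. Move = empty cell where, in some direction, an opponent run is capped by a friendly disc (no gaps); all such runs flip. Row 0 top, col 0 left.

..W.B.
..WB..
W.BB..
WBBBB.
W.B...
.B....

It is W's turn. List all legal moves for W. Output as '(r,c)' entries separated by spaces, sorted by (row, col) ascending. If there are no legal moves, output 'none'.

Answer: (1,4) (2,4) (3,5) (4,5) (5,2) (5,3)

Derivation:
(0,3): no bracket -> illegal
(0,5): no bracket -> illegal
(1,1): no bracket -> illegal
(1,4): flips 1 -> legal
(1,5): no bracket -> illegal
(2,1): no bracket -> illegal
(2,4): flips 1 -> legal
(2,5): no bracket -> illegal
(3,5): flips 4 -> legal
(4,1): no bracket -> illegal
(4,3): no bracket -> illegal
(4,4): no bracket -> illegal
(4,5): flips 2 -> legal
(5,0): no bracket -> illegal
(5,2): flips 3 -> legal
(5,3): flips 2 -> legal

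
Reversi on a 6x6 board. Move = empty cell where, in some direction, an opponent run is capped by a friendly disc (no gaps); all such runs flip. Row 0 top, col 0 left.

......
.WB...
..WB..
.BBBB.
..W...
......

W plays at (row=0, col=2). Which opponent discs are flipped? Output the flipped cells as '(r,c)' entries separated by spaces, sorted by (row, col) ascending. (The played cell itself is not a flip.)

Answer: (1,2)

Derivation:
Dir NW: edge -> no flip
Dir N: edge -> no flip
Dir NE: edge -> no flip
Dir W: first cell '.' (not opp) -> no flip
Dir E: first cell '.' (not opp) -> no flip
Dir SW: first cell 'W' (not opp) -> no flip
Dir S: opp run (1,2) capped by W -> flip
Dir SE: first cell '.' (not opp) -> no flip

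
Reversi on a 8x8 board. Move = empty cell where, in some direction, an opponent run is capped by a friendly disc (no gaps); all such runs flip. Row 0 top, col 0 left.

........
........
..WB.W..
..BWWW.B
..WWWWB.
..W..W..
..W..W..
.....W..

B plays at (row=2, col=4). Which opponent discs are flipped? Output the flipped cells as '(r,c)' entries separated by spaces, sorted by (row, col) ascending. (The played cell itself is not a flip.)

Answer: (3,5)

Derivation:
Dir NW: first cell '.' (not opp) -> no flip
Dir N: first cell '.' (not opp) -> no flip
Dir NE: first cell '.' (not opp) -> no flip
Dir W: first cell 'B' (not opp) -> no flip
Dir E: opp run (2,5), next='.' -> no flip
Dir SW: opp run (3,3) (4,2), next='.' -> no flip
Dir S: opp run (3,4) (4,4), next='.' -> no flip
Dir SE: opp run (3,5) capped by B -> flip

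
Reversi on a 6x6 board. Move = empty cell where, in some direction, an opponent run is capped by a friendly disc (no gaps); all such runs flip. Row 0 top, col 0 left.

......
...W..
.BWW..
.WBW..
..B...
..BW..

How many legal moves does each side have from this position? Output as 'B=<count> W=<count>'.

-- B to move --
(0,2): no bracket -> illegal
(0,3): no bracket -> illegal
(0,4): no bracket -> illegal
(1,1): no bracket -> illegal
(1,2): flips 1 -> legal
(1,4): flips 1 -> legal
(2,0): flips 1 -> legal
(2,4): flips 3 -> legal
(3,0): flips 1 -> legal
(3,4): flips 1 -> legal
(4,0): no bracket -> illegal
(4,1): flips 1 -> legal
(4,3): no bracket -> illegal
(4,4): no bracket -> illegal
(5,4): flips 1 -> legal
B mobility = 8
-- W to move --
(1,0): no bracket -> illegal
(1,1): flips 1 -> legal
(1,2): no bracket -> illegal
(2,0): flips 1 -> legal
(3,0): no bracket -> illegal
(4,1): flips 1 -> legal
(4,3): no bracket -> illegal
(5,1): flips 2 -> legal
W mobility = 4

Answer: B=8 W=4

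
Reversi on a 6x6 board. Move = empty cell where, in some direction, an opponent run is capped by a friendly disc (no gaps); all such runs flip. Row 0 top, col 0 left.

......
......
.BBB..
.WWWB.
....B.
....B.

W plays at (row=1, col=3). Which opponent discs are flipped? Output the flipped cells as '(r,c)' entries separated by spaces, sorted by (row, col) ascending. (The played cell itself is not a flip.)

Dir NW: first cell '.' (not opp) -> no flip
Dir N: first cell '.' (not opp) -> no flip
Dir NE: first cell '.' (not opp) -> no flip
Dir W: first cell '.' (not opp) -> no flip
Dir E: first cell '.' (not opp) -> no flip
Dir SW: opp run (2,2) capped by W -> flip
Dir S: opp run (2,3) capped by W -> flip
Dir SE: first cell '.' (not opp) -> no flip

Answer: (2,2) (2,3)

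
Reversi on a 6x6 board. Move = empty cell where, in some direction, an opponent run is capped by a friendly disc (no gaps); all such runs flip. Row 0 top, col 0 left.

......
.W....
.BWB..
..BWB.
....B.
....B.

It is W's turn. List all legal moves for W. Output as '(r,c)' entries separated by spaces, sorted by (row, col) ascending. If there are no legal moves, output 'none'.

Answer: (1,3) (2,0) (2,4) (3,1) (3,5) (4,2) (5,5)

Derivation:
(1,0): no bracket -> illegal
(1,2): no bracket -> illegal
(1,3): flips 1 -> legal
(1,4): no bracket -> illegal
(2,0): flips 1 -> legal
(2,4): flips 1 -> legal
(2,5): no bracket -> illegal
(3,0): no bracket -> illegal
(3,1): flips 2 -> legal
(3,5): flips 1 -> legal
(4,1): no bracket -> illegal
(4,2): flips 1 -> legal
(4,3): no bracket -> illegal
(4,5): no bracket -> illegal
(5,3): no bracket -> illegal
(5,5): flips 1 -> legal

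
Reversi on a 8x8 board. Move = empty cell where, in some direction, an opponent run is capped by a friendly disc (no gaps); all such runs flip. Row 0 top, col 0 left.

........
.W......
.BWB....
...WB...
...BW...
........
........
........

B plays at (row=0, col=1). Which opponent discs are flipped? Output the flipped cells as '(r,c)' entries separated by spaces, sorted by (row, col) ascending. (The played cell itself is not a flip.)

Dir NW: edge -> no flip
Dir N: edge -> no flip
Dir NE: edge -> no flip
Dir W: first cell '.' (not opp) -> no flip
Dir E: first cell '.' (not opp) -> no flip
Dir SW: first cell '.' (not opp) -> no flip
Dir S: opp run (1,1) capped by B -> flip
Dir SE: first cell '.' (not opp) -> no flip

Answer: (1,1)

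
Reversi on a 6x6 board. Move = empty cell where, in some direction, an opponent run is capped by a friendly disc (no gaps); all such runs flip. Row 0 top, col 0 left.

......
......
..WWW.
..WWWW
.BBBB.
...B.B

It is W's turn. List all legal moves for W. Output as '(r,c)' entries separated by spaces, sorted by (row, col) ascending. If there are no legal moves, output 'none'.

Answer: (5,0) (5,1) (5,2) (5,4)

Derivation:
(3,0): no bracket -> illegal
(3,1): no bracket -> illegal
(4,0): no bracket -> illegal
(4,5): no bracket -> illegal
(5,0): flips 1 -> legal
(5,1): flips 1 -> legal
(5,2): flips 2 -> legal
(5,4): flips 2 -> legal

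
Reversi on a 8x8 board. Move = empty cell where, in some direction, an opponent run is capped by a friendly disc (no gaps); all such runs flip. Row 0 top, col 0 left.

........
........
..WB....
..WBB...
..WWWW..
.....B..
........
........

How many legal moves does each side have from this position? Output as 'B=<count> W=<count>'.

Answer: B=10 W=8

Derivation:
-- B to move --
(1,1): flips 1 -> legal
(1,2): no bracket -> illegal
(1,3): no bracket -> illegal
(2,1): flips 1 -> legal
(3,1): flips 1 -> legal
(3,5): flips 1 -> legal
(3,6): no bracket -> illegal
(4,1): flips 1 -> legal
(4,6): no bracket -> illegal
(5,1): flips 1 -> legal
(5,2): flips 1 -> legal
(5,3): flips 1 -> legal
(5,4): flips 1 -> legal
(5,6): flips 1 -> legal
B mobility = 10
-- W to move --
(1,2): flips 2 -> legal
(1,3): flips 2 -> legal
(1,4): flips 1 -> legal
(2,4): flips 3 -> legal
(2,5): flips 1 -> legal
(3,5): flips 2 -> legal
(4,6): no bracket -> illegal
(5,4): no bracket -> illegal
(5,6): no bracket -> illegal
(6,4): no bracket -> illegal
(6,5): flips 1 -> legal
(6,6): flips 1 -> legal
W mobility = 8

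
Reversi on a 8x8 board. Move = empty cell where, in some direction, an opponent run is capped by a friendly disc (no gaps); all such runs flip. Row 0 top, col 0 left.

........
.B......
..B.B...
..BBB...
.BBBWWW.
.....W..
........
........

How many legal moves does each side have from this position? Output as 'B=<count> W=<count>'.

-- B to move --
(3,5): no bracket -> illegal
(3,6): no bracket -> illegal
(3,7): no bracket -> illegal
(4,7): flips 3 -> legal
(5,3): no bracket -> illegal
(5,4): flips 1 -> legal
(5,6): flips 1 -> legal
(5,7): no bracket -> illegal
(6,4): no bracket -> illegal
(6,5): no bracket -> illegal
(6,6): flips 2 -> legal
B mobility = 4
-- W to move --
(0,0): flips 3 -> legal
(0,1): no bracket -> illegal
(0,2): no bracket -> illegal
(1,0): no bracket -> illegal
(1,2): no bracket -> illegal
(1,3): no bracket -> illegal
(1,4): flips 2 -> legal
(1,5): no bracket -> illegal
(2,0): no bracket -> illegal
(2,1): no bracket -> illegal
(2,3): flips 1 -> legal
(2,5): no bracket -> illegal
(3,0): no bracket -> illegal
(3,1): no bracket -> illegal
(3,5): no bracket -> illegal
(4,0): flips 3 -> legal
(5,0): no bracket -> illegal
(5,1): no bracket -> illegal
(5,2): no bracket -> illegal
(5,3): no bracket -> illegal
(5,4): no bracket -> illegal
W mobility = 4

Answer: B=4 W=4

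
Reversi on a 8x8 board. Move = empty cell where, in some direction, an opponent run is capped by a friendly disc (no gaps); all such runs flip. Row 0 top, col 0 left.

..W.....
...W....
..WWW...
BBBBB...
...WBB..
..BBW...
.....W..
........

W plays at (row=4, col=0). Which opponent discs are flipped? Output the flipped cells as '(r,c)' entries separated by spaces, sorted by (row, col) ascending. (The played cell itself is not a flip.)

Dir NW: edge -> no flip
Dir N: opp run (3,0), next='.' -> no flip
Dir NE: opp run (3,1) capped by W -> flip
Dir W: edge -> no flip
Dir E: first cell '.' (not opp) -> no flip
Dir SW: edge -> no flip
Dir S: first cell '.' (not opp) -> no flip
Dir SE: first cell '.' (not opp) -> no flip

Answer: (3,1)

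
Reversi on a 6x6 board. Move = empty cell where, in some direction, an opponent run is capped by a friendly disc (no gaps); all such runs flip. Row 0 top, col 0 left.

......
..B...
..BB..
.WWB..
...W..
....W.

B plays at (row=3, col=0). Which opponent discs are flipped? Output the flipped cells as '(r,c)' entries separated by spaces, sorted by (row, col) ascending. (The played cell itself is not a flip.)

Dir NW: edge -> no flip
Dir N: first cell '.' (not opp) -> no flip
Dir NE: first cell '.' (not opp) -> no flip
Dir W: edge -> no flip
Dir E: opp run (3,1) (3,2) capped by B -> flip
Dir SW: edge -> no flip
Dir S: first cell '.' (not opp) -> no flip
Dir SE: first cell '.' (not opp) -> no flip

Answer: (3,1) (3,2)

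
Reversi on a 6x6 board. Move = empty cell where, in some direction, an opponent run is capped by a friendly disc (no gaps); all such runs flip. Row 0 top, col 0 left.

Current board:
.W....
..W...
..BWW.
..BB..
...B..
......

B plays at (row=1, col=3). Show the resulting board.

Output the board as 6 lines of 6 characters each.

Place B at (1,3); scan 8 dirs for brackets.
Dir NW: first cell '.' (not opp) -> no flip
Dir N: first cell '.' (not opp) -> no flip
Dir NE: first cell '.' (not opp) -> no flip
Dir W: opp run (1,2), next='.' -> no flip
Dir E: first cell '.' (not opp) -> no flip
Dir SW: first cell 'B' (not opp) -> no flip
Dir S: opp run (2,3) capped by B -> flip
Dir SE: opp run (2,4), next='.' -> no flip
All flips: (2,3)

Answer: .W....
..WB..
..BBW.
..BB..
...B..
......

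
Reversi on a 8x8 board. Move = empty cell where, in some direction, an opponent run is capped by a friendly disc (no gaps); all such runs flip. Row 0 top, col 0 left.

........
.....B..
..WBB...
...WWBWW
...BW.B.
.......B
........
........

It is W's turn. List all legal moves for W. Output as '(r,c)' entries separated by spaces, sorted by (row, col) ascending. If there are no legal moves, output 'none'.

(0,4): no bracket -> illegal
(0,5): no bracket -> illegal
(0,6): flips 2 -> legal
(1,2): flips 1 -> legal
(1,3): flips 1 -> legal
(1,4): flips 1 -> legal
(1,6): no bracket -> illegal
(2,5): flips 2 -> legal
(2,6): flips 1 -> legal
(3,2): no bracket -> illegal
(4,2): flips 1 -> legal
(4,5): no bracket -> illegal
(4,7): no bracket -> illegal
(5,2): flips 1 -> legal
(5,3): flips 1 -> legal
(5,4): no bracket -> illegal
(5,5): flips 1 -> legal
(5,6): flips 1 -> legal
(6,6): no bracket -> illegal
(6,7): no bracket -> illegal

Answer: (0,6) (1,2) (1,3) (1,4) (2,5) (2,6) (4,2) (5,2) (5,3) (5,5) (5,6)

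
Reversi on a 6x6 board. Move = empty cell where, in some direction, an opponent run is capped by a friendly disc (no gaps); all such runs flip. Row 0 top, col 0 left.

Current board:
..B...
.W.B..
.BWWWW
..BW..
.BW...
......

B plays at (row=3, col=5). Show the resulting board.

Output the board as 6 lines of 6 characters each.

Answer: ..B...
.W.B..
.BWWBW
..BW.B
.BW...
......

Derivation:
Place B at (3,5); scan 8 dirs for brackets.
Dir NW: opp run (2,4) capped by B -> flip
Dir N: opp run (2,5), next='.' -> no flip
Dir NE: edge -> no flip
Dir W: first cell '.' (not opp) -> no flip
Dir E: edge -> no flip
Dir SW: first cell '.' (not opp) -> no flip
Dir S: first cell '.' (not opp) -> no flip
Dir SE: edge -> no flip
All flips: (2,4)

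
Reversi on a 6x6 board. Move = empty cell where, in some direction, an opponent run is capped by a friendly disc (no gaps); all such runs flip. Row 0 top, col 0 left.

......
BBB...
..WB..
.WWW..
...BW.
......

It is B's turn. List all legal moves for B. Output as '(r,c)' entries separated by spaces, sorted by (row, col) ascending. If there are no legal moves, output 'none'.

(1,3): no bracket -> illegal
(2,0): no bracket -> illegal
(2,1): flips 2 -> legal
(2,4): no bracket -> illegal
(3,0): no bracket -> illegal
(3,4): no bracket -> illegal
(3,5): no bracket -> illegal
(4,0): no bracket -> illegal
(4,1): flips 1 -> legal
(4,2): flips 2 -> legal
(4,5): flips 1 -> legal
(5,3): no bracket -> illegal
(5,4): no bracket -> illegal
(5,5): flips 3 -> legal

Answer: (2,1) (4,1) (4,2) (4,5) (5,5)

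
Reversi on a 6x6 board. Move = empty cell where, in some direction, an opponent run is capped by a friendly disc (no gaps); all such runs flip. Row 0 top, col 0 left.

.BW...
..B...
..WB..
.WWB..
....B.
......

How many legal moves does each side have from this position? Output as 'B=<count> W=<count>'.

-- B to move --
(0,3): flips 1 -> legal
(1,1): flips 1 -> legal
(1,3): no bracket -> illegal
(2,0): no bracket -> illegal
(2,1): flips 1 -> legal
(3,0): flips 2 -> legal
(4,0): no bracket -> illegal
(4,1): flips 1 -> legal
(4,2): flips 2 -> legal
(4,3): no bracket -> illegal
B mobility = 6
-- W to move --
(0,0): flips 1 -> legal
(0,3): no bracket -> illegal
(1,0): no bracket -> illegal
(1,1): no bracket -> illegal
(1,3): no bracket -> illegal
(1,4): flips 1 -> legal
(2,1): no bracket -> illegal
(2,4): flips 1 -> legal
(3,4): flips 1 -> legal
(3,5): no bracket -> illegal
(4,2): no bracket -> illegal
(4,3): no bracket -> illegal
(4,5): no bracket -> illegal
(5,3): no bracket -> illegal
(5,4): no bracket -> illegal
(5,5): flips 2 -> legal
W mobility = 5

Answer: B=6 W=5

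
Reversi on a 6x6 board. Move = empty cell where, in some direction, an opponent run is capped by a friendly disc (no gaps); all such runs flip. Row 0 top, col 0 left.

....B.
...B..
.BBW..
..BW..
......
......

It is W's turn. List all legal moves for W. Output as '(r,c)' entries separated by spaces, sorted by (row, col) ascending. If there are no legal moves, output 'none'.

(0,2): no bracket -> illegal
(0,3): flips 1 -> legal
(0,5): no bracket -> illegal
(1,0): no bracket -> illegal
(1,1): flips 1 -> legal
(1,2): no bracket -> illegal
(1,4): no bracket -> illegal
(1,5): no bracket -> illegal
(2,0): flips 2 -> legal
(2,4): no bracket -> illegal
(3,0): no bracket -> illegal
(3,1): flips 1 -> legal
(4,1): flips 1 -> legal
(4,2): no bracket -> illegal
(4,3): no bracket -> illegal

Answer: (0,3) (1,1) (2,0) (3,1) (4,1)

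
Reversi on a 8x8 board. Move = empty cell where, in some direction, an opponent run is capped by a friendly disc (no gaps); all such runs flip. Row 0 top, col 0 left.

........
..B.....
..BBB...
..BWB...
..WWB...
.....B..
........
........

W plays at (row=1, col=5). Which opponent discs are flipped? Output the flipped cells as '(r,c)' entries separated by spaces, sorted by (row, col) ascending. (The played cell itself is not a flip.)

Dir NW: first cell '.' (not opp) -> no flip
Dir N: first cell '.' (not opp) -> no flip
Dir NE: first cell '.' (not opp) -> no flip
Dir W: first cell '.' (not opp) -> no flip
Dir E: first cell '.' (not opp) -> no flip
Dir SW: opp run (2,4) capped by W -> flip
Dir S: first cell '.' (not opp) -> no flip
Dir SE: first cell '.' (not opp) -> no flip

Answer: (2,4)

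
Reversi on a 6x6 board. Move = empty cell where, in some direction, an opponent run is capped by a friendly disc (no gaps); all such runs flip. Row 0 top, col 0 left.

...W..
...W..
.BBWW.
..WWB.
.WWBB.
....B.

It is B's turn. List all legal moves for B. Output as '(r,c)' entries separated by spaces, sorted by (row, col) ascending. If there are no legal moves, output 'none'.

Answer: (0,4) (1,2) (1,4) (2,5) (3,1) (4,0) (5,2)

Derivation:
(0,2): no bracket -> illegal
(0,4): flips 1 -> legal
(1,2): flips 1 -> legal
(1,4): flips 1 -> legal
(1,5): no bracket -> illegal
(2,5): flips 2 -> legal
(3,0): no bracket -> illegal
(3,1): flips 2 -> legal
(3,5): no bracket -> illegal
(4,0): flips 2 -> legal
(5,0): no bracket -> illegal
(5,1): no bracket -> illegal
(5,2): flips 2 -> legal
(5,3): no bracket -> illegal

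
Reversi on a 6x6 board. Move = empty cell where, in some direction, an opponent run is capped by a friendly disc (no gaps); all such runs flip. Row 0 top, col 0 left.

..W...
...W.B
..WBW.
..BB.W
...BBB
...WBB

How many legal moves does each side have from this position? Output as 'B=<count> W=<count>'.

-- B to move --
(0,1): no bracket -> illegal
(0,3): flips 1 -> legal
(0,4): no bracket -> illegal
(1,1): flips 1 -> legal
(1,2): flips 1 -> legal
(1,4): no bracket -> illegal
(2,1): flips 1 -> legal
(2,5): flips 2 -> legal
(3,1): no bracket -> illegal
(3,4): no bracket -> illegal
(4,2): no bracket -> illegal
(5,2): flips 1 -> legal
B mobility = 6
-- W to move --
(0,4): no bracket -> illegal
(0,5): no bracket -> illegal
(1,2): no bracket -> illegal
(1,4): no bracket -> illegal
(2,1): no bracket -> illegal
(2,5): no bracket -> illegal
(3,1): no bracket -> illegal
(3,4): no bracket -> illegal
(4,1): no bracket -> illegal
(4,2): flips 2 -> legal
(5,2): no bracket -> illegal
W mobility = 1

Answer: B=6 W=1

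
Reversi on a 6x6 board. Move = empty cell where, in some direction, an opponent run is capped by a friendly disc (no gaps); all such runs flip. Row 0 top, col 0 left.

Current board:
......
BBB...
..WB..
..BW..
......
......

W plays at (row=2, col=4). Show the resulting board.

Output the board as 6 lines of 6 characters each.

Place W at (2,4); scan 8 dirs for brackets.
Dir NW: first cell '.' (not opp) -> no flip
Dir N: first cell '.' (not opp) -> no flip
Dir NE: first cell '.' (not opp) -> no flip
Dir W: opp run (2,3) capped by W -> flip
Dir E: first cell '.' (not opp) -> no flip
Dir SW: first cell 'W' (not opp) -> no flip
Dir S: first cell '.' (not opp) -> no flip
Dir SE: first cell '.' (not opp) -> no flip
All flips: (2,3)

Answer: ......
BBB...
..WWW.
..BW..
......
......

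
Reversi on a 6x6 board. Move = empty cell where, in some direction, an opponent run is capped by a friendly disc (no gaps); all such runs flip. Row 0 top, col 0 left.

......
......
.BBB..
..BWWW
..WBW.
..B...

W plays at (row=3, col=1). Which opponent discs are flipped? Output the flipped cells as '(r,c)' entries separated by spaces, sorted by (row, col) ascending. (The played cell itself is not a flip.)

Answer: (3,2)

Derivation:
Dir NW: first cell '.' (not opp) -> no flip
Dir N: opp run (2,1), next='.' -> no flip
Dir NE: opp run (2,2), next='.' -> no flip
Dir W: first cell '.' (not opp) -> no flip
Dir E: opp run (3,2) capped by W -> flip
Dir SW: first cell '.' (not opp) -> no flip
Dir S: first cell '.' (not opp) -> no flip
Dir SE: first cell 'W' (not opp) -> no flip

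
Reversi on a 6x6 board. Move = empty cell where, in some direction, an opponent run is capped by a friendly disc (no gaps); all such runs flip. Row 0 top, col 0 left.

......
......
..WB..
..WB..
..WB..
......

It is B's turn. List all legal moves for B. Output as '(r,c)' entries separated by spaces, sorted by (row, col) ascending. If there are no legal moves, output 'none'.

Answer: (1,1) (2,1) (3,1) (4,1) (5,1)

Derivation:
(1,1): flips 1 -> legal
(1,2): no bracket -> illegal
(1,3): no bracket -> illegal
(2,1): flips 2 -> legal
(3,1): flips 1 -> legal
(4,1): flips 2 -> legal
(5,1): flips 1 -> legal
(5,2): no bracket -> illegal
(5,3): no bracket -> illegal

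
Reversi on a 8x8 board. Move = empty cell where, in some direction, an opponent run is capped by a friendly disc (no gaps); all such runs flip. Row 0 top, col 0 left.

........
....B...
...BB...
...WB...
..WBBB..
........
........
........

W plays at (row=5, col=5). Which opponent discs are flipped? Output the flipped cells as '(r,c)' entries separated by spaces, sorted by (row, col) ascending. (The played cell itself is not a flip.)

Dir NW: opp run (4,4) capped by W -> flip
Dir N: opp run (4,5), next='.' -> no flip
Dir NE: first cell '.' (not opp) -> no flip
Dir W: first cell '.' (not opp) -> no flip
Dir E: first cell '.' (not opp) -> no flip
Dir SW: first cell '.' (not opp) -> no flip
Dir S: first cell '.' (not opp) -> no flip
Dir SE: first cell '.' (not opp) -> no flip

Answer: (4,4)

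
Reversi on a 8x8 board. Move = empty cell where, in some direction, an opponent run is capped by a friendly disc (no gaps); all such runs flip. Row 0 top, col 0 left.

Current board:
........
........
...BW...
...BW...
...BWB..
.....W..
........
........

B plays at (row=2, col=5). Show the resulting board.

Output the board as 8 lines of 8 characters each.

Answer: ........
........
...BBB..
...BB...
...BWB..
.....W..
........
........

Derivation:
Place B at (2,5); scan 8 dirs for brackets.
Dir NW: first cell '.' (not opp) -> no flip
Dir N: first cell '.' (not opp) -> no flip
Dir NE: first cell '.' (not opp) -> no flip
Dir W: opp run (2,4) capped by B -> flip
Dir E: first cell '.' (not opp) -> no flip
Dir SW: opp run (3,4) capped by B -> flip
Dir S: first cell '.' (not opp) -> no flip
Dir SE: first cell '.' (not opp) -> no flip
All flips: (2,4) (3,4)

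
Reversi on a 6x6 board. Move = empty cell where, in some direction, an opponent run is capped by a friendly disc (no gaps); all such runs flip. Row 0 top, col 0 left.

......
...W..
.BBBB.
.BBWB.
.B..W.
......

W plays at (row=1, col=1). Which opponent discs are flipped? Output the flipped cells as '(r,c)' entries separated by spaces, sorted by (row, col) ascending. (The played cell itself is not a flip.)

Dir NW: first cell '.' (not opp) -> no flip
Dir N: first cell '.' (not opp) -> no flip
Dir NE: first cell '.' (not opp) -> no flip
Dir W: first cell '.' (not opp) -> no flip
Dir E: first cell '.' (not opp) -> no flip
Dir SW: first cell '.' (not opp) -> no flip
Dir S: opp run (2,1) (3,1) (4,1), next='.' -> no flip
Dir SE: opp run (2,2) capped by W -> flip

Answer: (2,2)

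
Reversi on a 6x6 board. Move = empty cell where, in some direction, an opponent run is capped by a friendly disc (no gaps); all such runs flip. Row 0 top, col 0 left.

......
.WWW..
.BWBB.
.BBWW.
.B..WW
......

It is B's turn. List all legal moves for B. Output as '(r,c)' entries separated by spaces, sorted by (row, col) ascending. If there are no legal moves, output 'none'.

(0,0): no bracket -> illegal
(0,1): flips 2 -> legal
(0,2): flips 3 -> legal
(0,3): flips 2 -> legal
(0,4): flips 2 -> legal
(1,0): no bracket -> illegal
(1,4): no bracket -> illegal
(2,0): no bracket -> illegal
(2,5): no bracket -> illegal
(3,5): flips 2 -> legal
(4,2): flips 1 -> legal
(4,3): flips 1 -> legal
(5,3): no bracket -> illegal
(5,4): flips 2 -> legal
(5,5): no bracket -> illegal

Answer: (0,1) (0,2) (0,3) (0,4) (3,5) (4,2) (4,3) (5,4)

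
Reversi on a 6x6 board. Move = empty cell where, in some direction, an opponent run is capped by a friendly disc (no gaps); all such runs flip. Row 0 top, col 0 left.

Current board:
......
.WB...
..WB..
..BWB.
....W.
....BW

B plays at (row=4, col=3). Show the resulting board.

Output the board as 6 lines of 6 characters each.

Answer: ......
.WB...
..WB..
..BBB.
...BW.
....BW

Derivation:
Place B at (4,3); scan 8 dirs for brackets.
Dir NW: first cell 'B' (not opp) -> no flip
Dir N: opp run (3,3) capped by B -> flip
Dir NE: first cell 'B' (not opp) -> no flip
Dir W: first cell '.' (not opp) -> no flip
Dir E: opp run (4,4), next='.' -> no flip
Dir SW: first cell '.' (not opp) -> no flip
Dir S: first cell '.' (not opp) -> no flip
Dir SE: first cell 'B' (not opp) -> no flip
All flips: (3,3)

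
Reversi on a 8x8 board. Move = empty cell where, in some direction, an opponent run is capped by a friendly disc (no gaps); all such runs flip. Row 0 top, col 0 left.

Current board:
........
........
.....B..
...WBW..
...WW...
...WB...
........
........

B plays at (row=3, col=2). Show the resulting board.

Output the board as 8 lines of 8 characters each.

Place B at (3,2); scan 8 dirs for brackets.
Dir NW: first cell '.' (not opp) -> no flip
Dir N: first cell '.' (not opp) -> no flip
Dir NE: first cell '.' (not opp) -> no flip
Dir W: first cell '.' (not opp) -> no flip
Dir E: opp run (3,3) capped by B -> flip
Dir SW: first cell '.' (not opp) -> no flip
Dir S: first cell '.' (not opp) -> no flip
Dir SE: opp run (4,3) capped by B -> flip
All flips: (3,3) (4,3)

Answer: ........
........
.....B..
..BBBW..
...BW...
...WB...
........
........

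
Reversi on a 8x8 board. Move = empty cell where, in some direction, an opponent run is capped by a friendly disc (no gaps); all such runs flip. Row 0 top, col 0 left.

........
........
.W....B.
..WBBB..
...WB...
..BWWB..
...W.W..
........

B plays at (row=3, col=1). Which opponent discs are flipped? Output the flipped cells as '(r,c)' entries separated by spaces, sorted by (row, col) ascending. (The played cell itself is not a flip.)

Answer: (3,2)

Derivation:
Dir NW: first cell '.' (not opp) -> no flip
Dir N: opp run (2,1), next='.' -> no flip
Dir NE: first cell '.' (not opp) -> no flip
Dir W: first cell '.' (not opp) -> no flip
Dir E: opp run (3,2) capped by B -> flip
Dir SW: first cell '.' (not opp) -> no flip
Dir S: first cell '.' (not opp) -> no flip
Dir SE: first cell '.' (not opp) -> no flip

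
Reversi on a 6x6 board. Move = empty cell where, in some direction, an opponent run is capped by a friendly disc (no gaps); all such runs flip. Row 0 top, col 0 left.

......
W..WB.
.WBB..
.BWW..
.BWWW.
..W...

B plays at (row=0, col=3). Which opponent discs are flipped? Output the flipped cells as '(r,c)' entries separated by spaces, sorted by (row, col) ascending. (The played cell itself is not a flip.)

Dir NW: edge -> no flip
Dir N: edge -> no flip
Dir NE: edge -> no flip
Dir W: first cell '.' (not opp) -> no flip
Dir E: first cell '.' (not opp) -> no flip
Dir SW: first cell '.' (not opp) -> no flip
Dir S: opp run (1,3) capped by B -> flip
Dir SE: first cell 'B' (not opp) -> no flip

Answer: (1,3)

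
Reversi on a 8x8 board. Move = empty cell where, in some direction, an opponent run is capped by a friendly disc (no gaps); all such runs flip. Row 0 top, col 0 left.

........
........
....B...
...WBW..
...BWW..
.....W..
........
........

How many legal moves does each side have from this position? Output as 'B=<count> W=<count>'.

Answer: B=7 W=6

Derivation:
-- B to move --
(2,2): no bracket -> illegal
(2,3): flips 1 -> legal
(2,5): no bracket -> illegal
(2,6): no bracket -> illegal
(3,2): flips 1 -> legal
(3,6): flips 1 -> legal
(4,2): flips 1 -> legal
(4,6): flips 3 -> legal
(5,3): no bracket -> illegal
(5,4): flips 1 -> legal
(5,6): flips 1 -> legal
(6,4): no bracket -> illegal
(6,5): no bracket -> illegal
(6,6): no bracket -> illegal
B mobility = 7
-- W to move --
(1,3): flips 1 -> legal
(1,4): flips 2 -> legal
(1,5): flips 1 -> legal
(2,3): flips 1 -> legal
(2,5): no bracket -> illegal
(3,2): no bracket -> illegal
(4,2): flips 1 -> legal
(5,2): no bracket -> illegal
(5,3): flips 1 -> legal
(5,4): no bracket -> illegal
W mobility = 6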